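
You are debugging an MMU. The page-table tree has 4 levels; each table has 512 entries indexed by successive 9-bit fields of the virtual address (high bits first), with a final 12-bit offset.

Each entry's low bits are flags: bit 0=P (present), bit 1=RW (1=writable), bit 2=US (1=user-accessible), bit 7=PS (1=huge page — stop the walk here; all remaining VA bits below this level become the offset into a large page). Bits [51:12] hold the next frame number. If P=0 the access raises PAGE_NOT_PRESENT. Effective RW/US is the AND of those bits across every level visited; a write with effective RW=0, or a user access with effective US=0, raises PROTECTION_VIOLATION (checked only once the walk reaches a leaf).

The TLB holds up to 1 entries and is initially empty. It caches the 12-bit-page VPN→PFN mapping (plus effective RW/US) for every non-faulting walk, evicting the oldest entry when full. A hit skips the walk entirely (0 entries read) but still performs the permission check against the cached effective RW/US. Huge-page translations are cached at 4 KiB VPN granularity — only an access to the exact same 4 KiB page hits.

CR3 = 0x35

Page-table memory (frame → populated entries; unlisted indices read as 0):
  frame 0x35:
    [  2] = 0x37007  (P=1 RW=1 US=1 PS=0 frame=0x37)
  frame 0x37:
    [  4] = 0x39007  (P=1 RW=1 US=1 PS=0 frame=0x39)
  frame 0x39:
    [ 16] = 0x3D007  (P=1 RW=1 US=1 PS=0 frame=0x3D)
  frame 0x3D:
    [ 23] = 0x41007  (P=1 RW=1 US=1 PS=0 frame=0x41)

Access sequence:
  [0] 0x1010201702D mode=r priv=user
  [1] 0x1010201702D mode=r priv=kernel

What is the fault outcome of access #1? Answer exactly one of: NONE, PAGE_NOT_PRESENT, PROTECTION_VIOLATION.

Trace:
#0 VA=0x1010201702D (r,user):
  L0 @0x35[2] → 0x37007  P=1,RW=1,US=1,PS=0
  L1 @0x37[4] → 0x39007  P=1,RW=1,US=1,PS=0
  L2 @0x39[16] → 0x3D007  P=1,RW=1,US=1,PS=0
  L3 @0x3D[23] → 0x41007  P=1,RW=1,US=1,PS=0
  ✓ 0x4102D  — 4 lookups
#1 VA=0x1010201702D (r,kernel):
  TLB hit vpn=0x10102017 → PA=0x4102D

Access #1 fault: NONE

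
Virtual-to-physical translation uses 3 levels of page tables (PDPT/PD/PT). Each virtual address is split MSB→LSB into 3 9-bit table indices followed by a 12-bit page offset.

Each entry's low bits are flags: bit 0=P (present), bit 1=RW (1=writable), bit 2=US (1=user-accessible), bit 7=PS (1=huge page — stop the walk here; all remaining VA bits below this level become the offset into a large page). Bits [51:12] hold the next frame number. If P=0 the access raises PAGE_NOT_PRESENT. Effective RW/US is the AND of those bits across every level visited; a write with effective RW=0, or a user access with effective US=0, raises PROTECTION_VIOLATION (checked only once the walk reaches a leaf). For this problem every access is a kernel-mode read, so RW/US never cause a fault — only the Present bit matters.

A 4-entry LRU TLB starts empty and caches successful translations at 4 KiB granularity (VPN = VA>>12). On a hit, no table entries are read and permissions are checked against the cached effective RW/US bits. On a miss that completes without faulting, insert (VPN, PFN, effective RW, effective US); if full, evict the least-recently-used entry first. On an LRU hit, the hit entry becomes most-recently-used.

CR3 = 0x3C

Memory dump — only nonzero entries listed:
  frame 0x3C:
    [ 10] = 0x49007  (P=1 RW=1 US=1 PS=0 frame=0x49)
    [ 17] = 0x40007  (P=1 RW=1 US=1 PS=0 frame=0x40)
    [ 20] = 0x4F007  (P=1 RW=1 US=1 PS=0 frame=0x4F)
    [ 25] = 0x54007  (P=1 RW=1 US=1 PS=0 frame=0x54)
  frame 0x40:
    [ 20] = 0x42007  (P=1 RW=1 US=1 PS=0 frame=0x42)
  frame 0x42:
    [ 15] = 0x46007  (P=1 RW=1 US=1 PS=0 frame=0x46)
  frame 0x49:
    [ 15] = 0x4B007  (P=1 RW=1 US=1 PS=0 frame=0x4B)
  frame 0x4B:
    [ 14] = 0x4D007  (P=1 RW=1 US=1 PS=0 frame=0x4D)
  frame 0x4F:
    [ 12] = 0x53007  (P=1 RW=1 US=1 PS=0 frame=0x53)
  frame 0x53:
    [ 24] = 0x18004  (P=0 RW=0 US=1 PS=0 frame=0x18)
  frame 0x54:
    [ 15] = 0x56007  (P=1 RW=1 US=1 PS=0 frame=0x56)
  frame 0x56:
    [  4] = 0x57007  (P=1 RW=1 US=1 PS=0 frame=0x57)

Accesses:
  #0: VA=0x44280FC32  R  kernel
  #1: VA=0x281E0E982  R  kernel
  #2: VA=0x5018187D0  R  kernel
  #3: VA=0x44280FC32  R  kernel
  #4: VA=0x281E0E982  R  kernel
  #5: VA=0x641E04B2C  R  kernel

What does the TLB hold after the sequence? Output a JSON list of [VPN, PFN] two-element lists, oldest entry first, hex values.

Trace:
#0 VA=0x44280FC32 (r,kernel):
  lvl0: tbl 0x3C, slot 17 ⇒ 0x40007 (P1/RW1/US1/PS0)
  lvl1: tbl 0x40, slot 20 ⇒ 0x42007 (P1/RW1/US1/PS0)
  lvl2: tbl 0x42, slot 15 ⇒ 0x46007 (P1/RW1/US1/PS0)
  ✓ 0x46C32  — 3 lookups
#1 VA=0x281E0E982 (r,kernel):
  lvl0: tbl 0x3C, slot 10 ⇒ 0x49007 (P1/RW1/US1/PS0)
  lvl1: tbl 0x49, slot 15 ⇒ 0x4B007 (P1/RW1/US1/PS0)
  lvl2: tbl 0x4B, slot 14 ⇒ 0x4D007 (P1/RW1/US1/PS0)
  ✓ 0x4D982  — 3 lookups
#2 VA=0x5018187D0 (r,kernel):
  lvl0: tbl 0x3C, slot 20 ⇒ 0x4F007 (P1/RW1/US1/PS0)
  lvl1: tbl 0x4F, slot 12 ⇒ 0x53007 (P1/RW1/US1/PS0)
  lvl2: tbl 0x53, slot 24 ⇒ 0x18004 (P0/RW0/US1/PS0)
  → PAGE_NOT_PRESENT  (3 entries read)
#3 VA=0x44280FC32 (r,kernel):
  TLB hit vpn=0x44280F → PA=0x46C32
#4 VA=0x281E0E982 (r,kernel):
  TLB hit vpn=0x281E0E → PA=0x4D982
#5 VA=0x641E04B2C (r,kernel):
  lvl0: tbl 0x3C, slot 25 ⇒ 0x54007 (P1/RW1/US1/PS0)
  lvl1: tbl 0x54, slot 15 ⇒ 0x56007 (P1/RW1/US1/PS0)
  lvl2: tbl 0x56, slot 4 ⇒ 0x57007 (P1/RW1/US1/PS0)
  ✓ 0x57B2C  — 3 lookups

TLB: [["0x44280F", "0x46"], ["0x281E0E", "0x4D"], ["0x641E04", "0x57"]]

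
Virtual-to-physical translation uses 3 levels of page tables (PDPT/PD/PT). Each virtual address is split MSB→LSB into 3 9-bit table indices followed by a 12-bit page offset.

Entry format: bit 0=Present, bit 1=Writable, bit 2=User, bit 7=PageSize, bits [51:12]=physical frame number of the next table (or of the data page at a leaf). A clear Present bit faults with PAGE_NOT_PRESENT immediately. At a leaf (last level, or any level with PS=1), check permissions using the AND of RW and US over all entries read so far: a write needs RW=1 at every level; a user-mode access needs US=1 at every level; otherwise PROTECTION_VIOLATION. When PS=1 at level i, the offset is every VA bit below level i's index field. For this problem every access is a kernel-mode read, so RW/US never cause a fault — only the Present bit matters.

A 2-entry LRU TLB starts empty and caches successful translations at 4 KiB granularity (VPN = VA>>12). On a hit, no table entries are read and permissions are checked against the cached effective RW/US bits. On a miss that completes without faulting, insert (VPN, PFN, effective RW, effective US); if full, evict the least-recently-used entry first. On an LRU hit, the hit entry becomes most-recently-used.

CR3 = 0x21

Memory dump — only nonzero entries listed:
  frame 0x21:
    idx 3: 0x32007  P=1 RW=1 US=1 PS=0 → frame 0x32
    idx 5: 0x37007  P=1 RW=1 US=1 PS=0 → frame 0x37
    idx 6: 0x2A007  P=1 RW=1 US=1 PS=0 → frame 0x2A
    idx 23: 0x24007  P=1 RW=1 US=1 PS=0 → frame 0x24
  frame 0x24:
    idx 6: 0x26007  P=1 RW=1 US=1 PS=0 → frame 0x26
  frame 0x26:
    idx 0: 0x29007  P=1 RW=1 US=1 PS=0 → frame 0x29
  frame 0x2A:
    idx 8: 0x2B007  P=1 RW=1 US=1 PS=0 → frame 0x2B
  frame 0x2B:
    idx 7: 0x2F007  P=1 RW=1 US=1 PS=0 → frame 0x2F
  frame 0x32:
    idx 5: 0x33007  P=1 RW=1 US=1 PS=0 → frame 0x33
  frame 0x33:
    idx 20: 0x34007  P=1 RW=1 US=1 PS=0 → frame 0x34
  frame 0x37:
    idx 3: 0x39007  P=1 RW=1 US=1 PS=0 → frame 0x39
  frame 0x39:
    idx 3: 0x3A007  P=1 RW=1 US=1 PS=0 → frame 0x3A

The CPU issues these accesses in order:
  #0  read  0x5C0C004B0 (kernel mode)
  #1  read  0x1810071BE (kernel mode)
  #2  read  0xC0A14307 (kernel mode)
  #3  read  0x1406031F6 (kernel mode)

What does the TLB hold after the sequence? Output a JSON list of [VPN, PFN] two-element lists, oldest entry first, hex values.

Per-access translation:
#0 VA=0x5C0C004B0 (r,kernel):
  lvl0: tbl 0x21, slot 23 ⇒ 0x24007 (P1/RW1/US1/PS0)
  lvl1: tbl 0x24, slot 6 ⇒ 0x26007 (P1/RW1/US1/PS0)
  lvl2: tbl 0x26, slot 0 ⇒ 0x29007 (P1/RW1/US1/PS0)
  ⇒ phys 0x294B0  [3 reads]
#1 VA=0x1810071BE (r,kernel):
  lvl0: tbl 0x21, slot 6 ⇒ 0x2A007 (P1/RW1/US1/PS0)
  lvl1: tbl 0x2A, slot 8 ⇒ 0x2B007 (P1/RW1/US1/PS0)
  lvl2: tbl 0x2B, slot 7 ⇒ 0x2F007 (P1/RW1/US1/PS0)
  ⇒ phys 0x2F1BE  [3 reads]
#2 VA=0xC0A14307 (r,kernel):
  lvl0: tbl 0x21, slot 3 ⇒ 0x32007 (P1/RW1/US1/PS0)
  lvl1: tbl 0x32, slot 5 ⇒ 0x33007 (P1/RW1/US1/PS0)
  lvl2: tbl 0x33, slot 20 ⇒ 0x34007 (P1/RW1/US1/PS0)
  ⇒ phys 0x34307  [3 reads]
#3 VA=0x1406031F6 (r,kernel):
  lvl0: tbl 0x21, slot 5 ⇒ 0x37007 (P1/RW1/US1/PS0)
  lvl1: tbl 0x37, slot 3 ⇒ 0x39007 (P1/RW1/US1/PS0)
  lvl2: tbl 0x39, slot 3 ⇒ 0x3A007 (P1/RW1/US1/PS0)
  ⇒ phys 0x3A1F6  [3 reads]

TLB: [["0xC0A14", "0x34"], ["0x140603", "0x3A"]]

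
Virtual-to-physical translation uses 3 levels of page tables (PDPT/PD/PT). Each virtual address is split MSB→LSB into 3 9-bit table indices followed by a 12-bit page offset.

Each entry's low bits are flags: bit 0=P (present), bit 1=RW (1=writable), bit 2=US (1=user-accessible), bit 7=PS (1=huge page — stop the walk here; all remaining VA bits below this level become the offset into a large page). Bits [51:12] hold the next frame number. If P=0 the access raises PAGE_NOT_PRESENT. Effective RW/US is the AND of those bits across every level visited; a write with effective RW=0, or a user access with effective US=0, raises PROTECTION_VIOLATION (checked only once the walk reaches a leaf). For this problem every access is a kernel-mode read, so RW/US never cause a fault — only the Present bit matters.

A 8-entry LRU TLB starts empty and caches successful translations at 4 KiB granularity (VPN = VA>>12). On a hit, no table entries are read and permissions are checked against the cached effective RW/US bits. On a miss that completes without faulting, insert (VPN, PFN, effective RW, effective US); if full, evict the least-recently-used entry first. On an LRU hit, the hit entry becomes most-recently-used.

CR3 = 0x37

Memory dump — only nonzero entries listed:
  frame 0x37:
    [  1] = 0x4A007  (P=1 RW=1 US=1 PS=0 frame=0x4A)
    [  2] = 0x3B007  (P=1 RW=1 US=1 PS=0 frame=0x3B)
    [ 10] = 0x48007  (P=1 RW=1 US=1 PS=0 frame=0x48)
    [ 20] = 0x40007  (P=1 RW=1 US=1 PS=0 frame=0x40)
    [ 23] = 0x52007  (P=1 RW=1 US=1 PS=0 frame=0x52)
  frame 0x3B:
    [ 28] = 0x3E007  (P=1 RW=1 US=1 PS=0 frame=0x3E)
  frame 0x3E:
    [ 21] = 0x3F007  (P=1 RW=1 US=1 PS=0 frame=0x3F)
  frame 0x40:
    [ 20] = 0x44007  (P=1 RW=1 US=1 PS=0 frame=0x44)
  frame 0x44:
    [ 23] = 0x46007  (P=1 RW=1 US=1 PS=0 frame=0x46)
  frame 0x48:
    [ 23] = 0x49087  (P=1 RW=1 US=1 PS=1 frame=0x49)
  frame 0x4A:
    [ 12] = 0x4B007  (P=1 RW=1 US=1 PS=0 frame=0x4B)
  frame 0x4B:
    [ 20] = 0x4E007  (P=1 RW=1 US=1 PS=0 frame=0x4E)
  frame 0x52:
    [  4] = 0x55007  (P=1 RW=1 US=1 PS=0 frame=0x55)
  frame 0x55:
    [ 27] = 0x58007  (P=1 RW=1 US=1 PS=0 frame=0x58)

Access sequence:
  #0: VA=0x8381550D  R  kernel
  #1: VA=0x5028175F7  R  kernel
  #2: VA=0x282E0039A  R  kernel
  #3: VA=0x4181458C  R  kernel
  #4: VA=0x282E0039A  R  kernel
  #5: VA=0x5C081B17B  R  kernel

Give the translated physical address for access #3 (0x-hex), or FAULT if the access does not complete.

Per-access translation:
#0 VA=0x8381550D (r,kernel):
  lvl0: tbl 0x37, slot 2 ⇒ 0x3B007 (P1/RW1/US1/PS0)
  lvl1: tbl 0x3B, slot 28 ⇒ 0x3E007 (P1/RW1/US1/PS0)
  lvl2: tbl 0x3E, slot 21 ⇒ 0x3F007 (P1/RW1/US1/PS0)
  ⇒ phys 0x3F50D  [3 reads]
#1 VA=0x5028175F7 (r,kernel):
  lvl0: tbl 0x37, slot 20 ⇒ 0x40007 (P1/RW1/US1/PS0)
  lvl1: tbl 0x40, slot 20 ⇒ 0x44007 (P1/RW1/US1/PS0)
  lvl2: tbl 0x44, slot 23 ⇒ 0x46007 (P1/RW1/US1/PS0)
  ⇒ phys 0x465F7  [3 reads]
#2 VA=0x282E0039A (r,kernel):
  lvl0: tbl 0x37, slot 10 ⇒ 0x48007 (P1/RW1/US1/PS0)
  lvl1: tbl 0x48, slot 23 ⇒ 0x49087 (P1/RW1/US1/PS1)
  ⇒ phys 0x4939A (huge @L1)  [2 reads]
#3 VA=0x4181458C (r,kernel):
  lvl0: tbl 0x37, slot 1 ⇒ 0x4A007 (P1/RW1/US1/PS0)
  lvl1: tbl 0x4A, slot 12 ⇒ 0x4B007 (P1/RW1/US1/PS0)
  lvl2: tbl 0x4B, slot 20 ⇒ 0x4E007 (P1/RW1/US1/PS0)
  ⇒ phys 0x4E58C  [3 reads]
#4 VA=0x282E0039A (r,kernel):
  TLB hit vpn=0x282E00 → PA=0x4939A
#5 VA=0x5C081B17B (r,kernel):
  lvl0: tbl 0x37, slot 23 ⇒ 0x52007 (P1/RW1/US1/PS0)
  lvl1: tbl 0x52, slot 4 ⇒ 0x55007 (P1/RW1/US1/PS0)
  lvl2: tbl 0x55, slot 27 ⇒ 0x58007 (P1/RW1/US1/PS0)
  ⇒ phys 0x5817B  [3 reads]

Access #3 PA: 0x4E58C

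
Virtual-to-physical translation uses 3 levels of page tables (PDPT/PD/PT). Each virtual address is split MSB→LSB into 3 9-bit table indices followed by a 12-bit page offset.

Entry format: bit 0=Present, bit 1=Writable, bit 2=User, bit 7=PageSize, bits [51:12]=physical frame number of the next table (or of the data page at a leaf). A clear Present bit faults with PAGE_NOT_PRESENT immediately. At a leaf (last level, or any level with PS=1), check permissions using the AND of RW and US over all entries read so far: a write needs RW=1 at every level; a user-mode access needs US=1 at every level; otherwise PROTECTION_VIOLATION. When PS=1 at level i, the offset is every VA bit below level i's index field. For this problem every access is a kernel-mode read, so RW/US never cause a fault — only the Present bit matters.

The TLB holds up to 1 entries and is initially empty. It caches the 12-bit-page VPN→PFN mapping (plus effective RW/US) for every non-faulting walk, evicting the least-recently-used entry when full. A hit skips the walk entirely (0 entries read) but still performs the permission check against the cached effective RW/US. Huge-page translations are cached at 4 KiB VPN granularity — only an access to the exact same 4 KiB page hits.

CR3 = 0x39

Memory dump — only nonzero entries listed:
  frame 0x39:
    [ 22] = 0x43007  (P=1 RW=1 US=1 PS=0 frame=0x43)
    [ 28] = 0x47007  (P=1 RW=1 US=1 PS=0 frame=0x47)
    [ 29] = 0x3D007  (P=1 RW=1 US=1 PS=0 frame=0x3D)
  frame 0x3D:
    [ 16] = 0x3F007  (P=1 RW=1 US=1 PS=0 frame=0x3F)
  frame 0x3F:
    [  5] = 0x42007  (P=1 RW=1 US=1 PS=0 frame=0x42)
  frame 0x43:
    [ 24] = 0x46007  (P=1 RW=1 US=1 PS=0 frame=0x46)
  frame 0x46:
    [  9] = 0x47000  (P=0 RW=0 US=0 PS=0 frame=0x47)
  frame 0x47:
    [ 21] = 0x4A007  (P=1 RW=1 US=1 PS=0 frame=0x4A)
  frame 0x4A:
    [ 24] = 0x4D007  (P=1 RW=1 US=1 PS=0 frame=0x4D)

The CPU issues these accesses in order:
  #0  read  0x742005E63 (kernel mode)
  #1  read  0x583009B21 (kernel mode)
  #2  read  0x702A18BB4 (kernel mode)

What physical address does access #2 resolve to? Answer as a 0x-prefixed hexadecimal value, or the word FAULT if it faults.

Trace:
#0 VA=0x742005E63 (r,kernel):
  [0] read 0x39 idx=29: raw=0x3D007 flags P=1 W=1 U=1 S=0
  [1] read 0x3D idx=16: raw=0x3F007 flags P=1 W=1 U=1 S=0
  [2] read 0x3F idx=5: raw=0x42007 flags P=1 W=1 U=1 S=0
  → PA=0x42E63  (3 entries read)
#1 VA=0x583009B21 (r,kernel):
  [0] read 0x39 idx=22: raw=0x43007 flags P=1 W=1 U=1 S=0
  [1] read 0x43 idx=24: raw=0x46007 flags P=1 W=1 U=1 S=0
  [2] read 0x46 idx=9: raw=0x47000 flags P=0 W=0 U=0 S=0
  ✗ PAGE_NOT_PRESENT  [3 reads]
#2 VA=0x702A18BB4 (r,kernel):
  [0] read 0x39 idx=28: raw=0x47007 flags P=1 W=1 U=1 S=0
  [1] read 0x47 idx=21: raw=0x4A007 flags P=1 W=1 U=1 S=0
  [2] read 0x4A idx=24: raw=0x4D007 flags P=1 W=1 U=1 S=0
  → PA=0x4DBB4  (3 entries read)

Access #2 PA: 0x4DBB4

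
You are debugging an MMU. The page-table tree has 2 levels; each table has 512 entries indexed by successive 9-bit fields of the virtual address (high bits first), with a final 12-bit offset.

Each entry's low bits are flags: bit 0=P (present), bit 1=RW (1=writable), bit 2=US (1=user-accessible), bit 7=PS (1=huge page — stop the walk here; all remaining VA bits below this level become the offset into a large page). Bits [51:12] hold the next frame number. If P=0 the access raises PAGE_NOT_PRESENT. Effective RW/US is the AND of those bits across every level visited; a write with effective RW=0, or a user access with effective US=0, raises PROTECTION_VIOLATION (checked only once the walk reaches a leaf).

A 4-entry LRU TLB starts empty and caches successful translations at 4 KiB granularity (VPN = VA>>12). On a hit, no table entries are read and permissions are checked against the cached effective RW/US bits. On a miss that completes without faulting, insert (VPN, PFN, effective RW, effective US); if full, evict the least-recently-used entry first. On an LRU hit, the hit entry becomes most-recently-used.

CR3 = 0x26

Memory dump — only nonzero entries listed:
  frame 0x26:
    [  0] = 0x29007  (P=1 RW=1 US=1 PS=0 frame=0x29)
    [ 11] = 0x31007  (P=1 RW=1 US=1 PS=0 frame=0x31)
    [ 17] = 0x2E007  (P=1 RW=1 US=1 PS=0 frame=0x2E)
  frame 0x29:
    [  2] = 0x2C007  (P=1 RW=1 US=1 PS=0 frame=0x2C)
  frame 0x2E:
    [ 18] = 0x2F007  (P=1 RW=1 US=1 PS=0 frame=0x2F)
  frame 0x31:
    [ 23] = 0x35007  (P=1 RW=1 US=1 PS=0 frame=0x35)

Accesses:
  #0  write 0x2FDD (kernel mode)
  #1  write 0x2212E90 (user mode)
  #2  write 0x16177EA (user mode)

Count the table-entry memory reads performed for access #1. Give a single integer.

Walk each access:
#0 VA=0x2FDD (w,kernel):
  [0] read 0x26 idx=0: raw=0x29007 flags P=1 W=1 U=1 S=0
  [1] read 0x29 idx=2: raw=0x2C007 flags P=1 W=1 U=1 S=0
  ✓ 0x2CFDD  — 2 lookups
#1 VA=0x2212E90 (w,user):
  [0] read 0x26 idx=17: raw=0x2E007 flags P=1 W=1 U=1 S=0
  [1] read 0x2E idx=18: raw=0x2F007 flags P=1 W=1 U=1 S=0
  ✓ 0x2FE90  — 2 lookups
#2 VA=0x16177EA (w,user):
  [0] read 0x26 idx=11: raw=0x31007 flags P=1 W=1 U=1 S=0
  [1] read 0x31 idx=23: raw=0x35007 flags P=1 W=1 U=1 S=0
  ✓ 0x357EA  — 2 lookups

Entries read for #1: 2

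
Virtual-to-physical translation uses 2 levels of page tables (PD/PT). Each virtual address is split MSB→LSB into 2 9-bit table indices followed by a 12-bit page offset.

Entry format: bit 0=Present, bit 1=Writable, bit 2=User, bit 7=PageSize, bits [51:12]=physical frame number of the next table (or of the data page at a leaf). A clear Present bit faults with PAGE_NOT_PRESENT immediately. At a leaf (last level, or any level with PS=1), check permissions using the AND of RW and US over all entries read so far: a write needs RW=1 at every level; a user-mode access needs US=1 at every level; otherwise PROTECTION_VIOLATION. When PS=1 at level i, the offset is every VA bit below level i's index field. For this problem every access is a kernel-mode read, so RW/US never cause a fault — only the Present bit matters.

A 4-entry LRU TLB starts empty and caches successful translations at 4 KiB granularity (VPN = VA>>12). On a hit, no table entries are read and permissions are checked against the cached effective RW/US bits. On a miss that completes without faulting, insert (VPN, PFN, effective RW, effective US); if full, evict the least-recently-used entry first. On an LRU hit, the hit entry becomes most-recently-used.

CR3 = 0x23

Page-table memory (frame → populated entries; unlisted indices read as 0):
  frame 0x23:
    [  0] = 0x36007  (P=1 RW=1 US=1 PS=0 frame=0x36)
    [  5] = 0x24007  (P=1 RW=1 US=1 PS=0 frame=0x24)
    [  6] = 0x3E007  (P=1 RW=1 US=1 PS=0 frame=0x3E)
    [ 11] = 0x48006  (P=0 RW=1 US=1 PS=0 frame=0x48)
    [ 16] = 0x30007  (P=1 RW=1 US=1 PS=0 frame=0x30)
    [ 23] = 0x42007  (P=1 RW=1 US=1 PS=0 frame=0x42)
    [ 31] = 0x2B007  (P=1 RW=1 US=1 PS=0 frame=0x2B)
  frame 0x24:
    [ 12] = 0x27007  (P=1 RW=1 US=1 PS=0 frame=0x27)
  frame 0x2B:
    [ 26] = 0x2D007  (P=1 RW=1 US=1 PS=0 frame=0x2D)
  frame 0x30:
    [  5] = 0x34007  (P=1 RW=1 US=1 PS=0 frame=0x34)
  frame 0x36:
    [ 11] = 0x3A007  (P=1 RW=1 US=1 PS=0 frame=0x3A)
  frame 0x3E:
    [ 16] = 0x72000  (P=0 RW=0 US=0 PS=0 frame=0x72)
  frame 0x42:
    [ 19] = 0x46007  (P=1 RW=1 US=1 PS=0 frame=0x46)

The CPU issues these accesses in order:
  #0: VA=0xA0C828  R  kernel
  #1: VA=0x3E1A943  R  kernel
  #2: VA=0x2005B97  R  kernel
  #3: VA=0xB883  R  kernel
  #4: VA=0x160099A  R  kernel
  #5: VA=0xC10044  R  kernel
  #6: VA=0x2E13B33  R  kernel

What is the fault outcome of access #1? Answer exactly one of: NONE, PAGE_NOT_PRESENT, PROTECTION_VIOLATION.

Trace:
#0 VA=0xA0C828 (r,kernel):
  lvl0: tbl 0x23, slot 5 ⇒ 0x24007 (P1/RW1/US1/PS0)
  lvl1: tbl 0x24, slot 12 ⇒ 0x27007 (P1/RW1/US1/PS0)
  ✓ 0x27828  — 2 lookups
#1 VA=0x3E1A943 (r,kernel):
  lvl0: tbl 0x23, slot 31 ⇒ 0x2B007 (P1/RW1/US1/PS0)
  lvl1: tbl 0x2B, slot 26 ⇒ 0x2D007 (P1/RW1/US1/PS0)
  ✓ 0x2D943  — 2 lookups
#2 VA=0x2005B97 (r,kernel):
  lvl0: tbl 0x23, slot 16 ⇒ 0x30007 (P1/RW1/US1/PS0)
  lvl1: tbl 0x30, slot 5 ⇒ 0x34007 (P1/RW1/US1/PS0)
  ✓ 0x34B97  — 2 lookups
#3 VA=0xB883 (r,kernel):
  lvl0: tbl 0x23, slot 0 ⇒ 0x36007 (P1/RW1/US1/PS0)
  lvl1: tbl 0x36, slot 11 ⇒ 0x3A007 (P1/RW1/US1/PS0)
  ✓ 0x3A883  — 2 lookups
#4 VA=0x160099A (r,kernel):
  lvl0: tbl 0x23, slot 11 ⇒ 0x48006 (P0/RW1/US1/PS0)
  ⇒ fault: PAGE_NOT_PRESENT  — 1 lookups
#5 VA=0xC10044 (r,kernel):
  lvl0: tbl 0x23, slot 6 ⇒ 0x3E007 (P1/RW1/US1/PS0)
  lvl1: tbl 0x3E, slot 16 ⇒ 0x72000 (P0/RW0/US0/PS0)
  ⇒ fault: PAGE_NOT_PRESENT  — 2 lookups
#6 VA=0x2E13B33 (r,kernel):
  lvl0: tbl 0x23, slot 23 ⇒ 0x42007 (P1/RW1/US1/PS0)
  lvl1: tbl 0x42, slot 19 ⇒ 0x46007 (P1/RW1/US1/PS0)
  ✓ 0x46B33  — 2 lookups

Access #1 fault: NONE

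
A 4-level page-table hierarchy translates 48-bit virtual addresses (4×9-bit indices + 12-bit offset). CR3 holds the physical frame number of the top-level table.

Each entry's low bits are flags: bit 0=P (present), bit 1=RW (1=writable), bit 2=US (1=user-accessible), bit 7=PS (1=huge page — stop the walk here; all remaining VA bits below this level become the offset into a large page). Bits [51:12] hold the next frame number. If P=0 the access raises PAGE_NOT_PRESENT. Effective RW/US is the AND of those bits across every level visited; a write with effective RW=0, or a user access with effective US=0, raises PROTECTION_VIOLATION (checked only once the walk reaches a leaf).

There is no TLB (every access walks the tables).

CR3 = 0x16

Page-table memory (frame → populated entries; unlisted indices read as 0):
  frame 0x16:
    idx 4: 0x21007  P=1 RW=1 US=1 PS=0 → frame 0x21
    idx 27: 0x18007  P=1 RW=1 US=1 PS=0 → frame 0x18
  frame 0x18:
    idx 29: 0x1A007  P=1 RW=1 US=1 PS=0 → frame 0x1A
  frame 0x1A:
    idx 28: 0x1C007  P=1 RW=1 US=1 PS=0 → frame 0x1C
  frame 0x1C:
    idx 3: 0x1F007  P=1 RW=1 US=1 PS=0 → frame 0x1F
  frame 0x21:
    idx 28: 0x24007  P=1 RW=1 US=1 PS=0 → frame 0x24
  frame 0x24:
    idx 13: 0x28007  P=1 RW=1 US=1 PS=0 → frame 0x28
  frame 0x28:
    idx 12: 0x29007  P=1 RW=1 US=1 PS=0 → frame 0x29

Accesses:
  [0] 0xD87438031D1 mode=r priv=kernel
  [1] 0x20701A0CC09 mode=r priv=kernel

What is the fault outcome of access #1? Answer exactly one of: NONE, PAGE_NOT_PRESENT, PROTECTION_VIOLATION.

Trace:
#0 VA=0xD87438031D1 (r,kernel):
  L0: frame=0x16 idx=27 entry=0x18007 [P=1 RW=1 US=1 PS=0]
  L1: frame=0x18 idx=29 entry=0x1A007 [P=1 RW=1 US=1 PS=0]
  L2: frame=0x1A idx=28 entry=0x1C007 [P=1 RW=1 US=1 PS=0]
  L3: frame=0x1C idx=3 entry=0x1F007 [P=1 RW=1 US=1 PS=0]
  ✓ 0x1F1D1  — 4 lookups
#1 VA=0x20701A0CC09 (r,kernel):
  L0: frame=0x16 idx=4 entry=0x21007 [P=1 RW=1 US=1 PS=0]
  L1: frame=0x21 idx=28 entry=0x24007 [P=1 RW=1 US=1 PS=0]
  L2: frame=0x24 idx=13 entry=0x28007 [P=1 RW=1 US=1 PS=0]
  L3: frame=0x28 idx=12 entry=0x29007 [P=1 RW=1 US=1 PS=0]
  ✓ 0x29C09  — 4 lookups

Access #1 fault: NONE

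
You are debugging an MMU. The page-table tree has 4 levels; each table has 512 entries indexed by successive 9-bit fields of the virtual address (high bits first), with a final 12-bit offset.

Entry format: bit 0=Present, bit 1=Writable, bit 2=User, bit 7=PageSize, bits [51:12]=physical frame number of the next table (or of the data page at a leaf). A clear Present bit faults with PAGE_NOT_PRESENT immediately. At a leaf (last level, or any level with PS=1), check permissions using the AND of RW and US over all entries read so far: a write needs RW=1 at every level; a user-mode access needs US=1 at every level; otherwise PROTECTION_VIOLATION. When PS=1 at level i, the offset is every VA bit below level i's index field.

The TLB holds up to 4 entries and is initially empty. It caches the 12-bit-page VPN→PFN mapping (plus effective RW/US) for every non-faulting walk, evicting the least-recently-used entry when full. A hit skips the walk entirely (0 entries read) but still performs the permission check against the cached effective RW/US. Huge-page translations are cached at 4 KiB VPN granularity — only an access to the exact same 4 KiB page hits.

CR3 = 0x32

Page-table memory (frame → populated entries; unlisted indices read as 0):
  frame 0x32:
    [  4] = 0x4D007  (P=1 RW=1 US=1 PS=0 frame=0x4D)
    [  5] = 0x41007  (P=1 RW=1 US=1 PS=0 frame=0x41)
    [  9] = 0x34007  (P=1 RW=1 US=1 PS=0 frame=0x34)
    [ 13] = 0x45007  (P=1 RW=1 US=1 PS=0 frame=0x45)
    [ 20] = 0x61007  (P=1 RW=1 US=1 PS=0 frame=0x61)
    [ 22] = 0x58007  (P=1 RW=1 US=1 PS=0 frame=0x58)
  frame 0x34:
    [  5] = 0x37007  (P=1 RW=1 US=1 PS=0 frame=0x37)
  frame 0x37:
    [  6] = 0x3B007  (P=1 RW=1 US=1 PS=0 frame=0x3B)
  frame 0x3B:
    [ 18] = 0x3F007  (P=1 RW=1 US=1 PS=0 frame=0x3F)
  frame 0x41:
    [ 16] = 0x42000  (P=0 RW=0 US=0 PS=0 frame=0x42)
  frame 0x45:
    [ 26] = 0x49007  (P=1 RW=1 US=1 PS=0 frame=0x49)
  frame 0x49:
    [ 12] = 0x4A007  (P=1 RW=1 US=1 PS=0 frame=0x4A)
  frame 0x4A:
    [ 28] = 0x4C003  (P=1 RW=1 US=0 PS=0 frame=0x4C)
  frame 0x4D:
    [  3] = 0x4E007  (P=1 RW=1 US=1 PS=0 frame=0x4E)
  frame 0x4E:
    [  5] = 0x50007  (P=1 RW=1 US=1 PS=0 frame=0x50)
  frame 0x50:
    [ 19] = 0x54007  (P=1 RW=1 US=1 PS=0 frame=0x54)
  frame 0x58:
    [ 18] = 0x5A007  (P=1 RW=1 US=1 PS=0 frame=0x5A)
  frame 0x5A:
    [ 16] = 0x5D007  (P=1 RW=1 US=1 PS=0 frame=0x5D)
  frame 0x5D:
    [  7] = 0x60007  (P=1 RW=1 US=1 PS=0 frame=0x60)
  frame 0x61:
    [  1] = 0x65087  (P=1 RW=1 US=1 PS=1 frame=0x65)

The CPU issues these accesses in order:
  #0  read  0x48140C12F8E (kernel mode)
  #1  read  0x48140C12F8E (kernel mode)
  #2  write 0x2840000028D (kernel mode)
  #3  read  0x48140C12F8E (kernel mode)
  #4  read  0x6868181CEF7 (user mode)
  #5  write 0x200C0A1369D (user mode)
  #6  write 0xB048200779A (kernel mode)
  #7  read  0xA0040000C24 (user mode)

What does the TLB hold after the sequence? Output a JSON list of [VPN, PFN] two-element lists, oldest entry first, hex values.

Per-access translation:
#0 VA=0x48140C12F8E (r,kernel):
  L0 @0x32[9] → 0x34007  P=1,RW=1,US=1,PS=0
  L1 @0x34[5] → 0x37007  P=1,RW=1,US=1,PS=0
  L2 @0x37[6] → 0x3B007  P=1,RW=1,US=1,PS=0
  L3 @0x3B[18] → 0x3F007  P=1,RW=1,US=1,PS=0
  ⇒ phys 0x3FF8E  [4 reads]
#1 VA=0x48140C12F8E (r,kernel):
  TLB hit vpn=0x48140C12 → PA=0x3FF8E
#2 VA=0x2840000028D (w,kernel):
  L0 @0x32[5] → 0x41007  P=1,RW=1,US=1,PS=0
  L1 @0x41[16] → 0x42000  P=0,RW=0,US=0,PS=0
  ✗ PAGE_NOT_PRESENT  [2 reads]
#3 VA=0x48140C12F8E (r,kernel):
  TLB hit vpn=0x48140C12 → PA=0x3FF8E
#4 VA=0x6868181CEF7 (r,user):
  L0 @0x32[13] → 0x45007  P=1,RW=1,US=1,PS=0
  L1 @0x45[26] → 0x49007  P=1,RW=1,US=1,PS=0
  L2 @0x49[12] → 0x4A007  P=1,RW=1,US=1,PS=0
  L3 @0x4A[28] → 0x4C003  P=1,RW=1,US=0,PS=0
  ✗ PROTECTION_VIOLATION  [4 reads]
#5 VA=0x200C0A1369D (w,user):
  L0 @0x32[4] → 0x4D007  P=1,RW=1,US=1,PS=0
  L1 @0x4D[3] → 0x4E007  P=1,RW=1,US=1,PS=0
  L2 @0x4E[5] → 0x50007  P=1,RW=1,US=1,PS=0
  L3 @0x50[19] → 0x54007  P=1,RW=1,US=1,PS=0
  ⇒ phys 0x5469D  [4 reads]
#6 VA=0xB048200779A (w,kernel):
  L0 @0x32[22] → 0x58007  P=1,RW=1,US=1,PS=0
  L1 @0x58[18] → 0x5A007  P=1,RW=1,US=1,PS=0
  L2 @0x5A[16] → 0x5D007  P=1,RW=1,US=1,PS=0
  L3 @0x5D[7] → 0x60007  P=1,RW=1,US=1,PS=0
  ⇒ phys 0x6079A  [4 reads]
#7 VA=0xA0040000C24 (r,user):
  L0 @0x32[20] → 0x61007  P=1,RW=1,US=1,PS=0
  L1 @0x61[1] → 0x65087  P=1,RW=1,US=1,PS=1
  ⇒ phys 0x65C24 (huge @L1)  [2 reads]

TLB: [["0x48140C12", "0x3F"], ["0x200C0A13", "0x54"], ["0xB0482007", "0x60"], ["0xA0040000", "0x65"]]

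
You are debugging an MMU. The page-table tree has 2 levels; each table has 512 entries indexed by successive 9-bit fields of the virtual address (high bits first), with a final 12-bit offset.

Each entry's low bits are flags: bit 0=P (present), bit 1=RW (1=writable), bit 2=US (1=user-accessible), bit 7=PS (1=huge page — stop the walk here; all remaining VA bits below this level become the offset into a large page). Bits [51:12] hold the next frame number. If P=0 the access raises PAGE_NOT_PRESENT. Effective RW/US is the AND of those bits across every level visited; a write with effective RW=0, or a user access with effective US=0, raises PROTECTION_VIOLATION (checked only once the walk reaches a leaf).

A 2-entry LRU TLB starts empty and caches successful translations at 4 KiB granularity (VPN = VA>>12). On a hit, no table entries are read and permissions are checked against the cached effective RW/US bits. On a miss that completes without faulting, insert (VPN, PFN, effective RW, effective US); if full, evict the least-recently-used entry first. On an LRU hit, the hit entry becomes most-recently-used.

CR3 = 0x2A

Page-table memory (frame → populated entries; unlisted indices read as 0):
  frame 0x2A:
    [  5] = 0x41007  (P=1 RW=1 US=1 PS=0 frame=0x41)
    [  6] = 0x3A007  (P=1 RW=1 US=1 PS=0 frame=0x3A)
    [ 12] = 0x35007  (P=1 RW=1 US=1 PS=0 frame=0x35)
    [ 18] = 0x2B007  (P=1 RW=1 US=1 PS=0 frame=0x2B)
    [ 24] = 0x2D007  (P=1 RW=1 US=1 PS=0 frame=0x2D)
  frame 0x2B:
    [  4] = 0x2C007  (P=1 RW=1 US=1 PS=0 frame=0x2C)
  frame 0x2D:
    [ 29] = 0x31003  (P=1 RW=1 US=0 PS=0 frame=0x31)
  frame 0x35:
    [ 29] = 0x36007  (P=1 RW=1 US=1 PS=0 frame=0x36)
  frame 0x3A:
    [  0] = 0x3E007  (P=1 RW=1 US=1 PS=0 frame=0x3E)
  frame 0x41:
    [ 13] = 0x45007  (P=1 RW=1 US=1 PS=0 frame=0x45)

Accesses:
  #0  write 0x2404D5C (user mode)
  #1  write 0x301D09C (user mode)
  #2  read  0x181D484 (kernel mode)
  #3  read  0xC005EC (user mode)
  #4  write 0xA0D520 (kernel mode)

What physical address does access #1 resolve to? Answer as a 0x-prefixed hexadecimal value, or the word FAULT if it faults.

Per-access translation:
#0 VA=0x2404D5C (w,user):
  [0] read 0x2A idx=18: raw=0x2B007 flags P=1 W=1 U=1 S=0
  [1] read 0x2B idx=4: raw=0x2C007 flags P=1 W=1 U=1 S=0
  ✓ 0x2CD5C  — 2 lookups
#1 VA=0x301D09C (w,user):
  [0] read 0x2A idx=24: raw=0x2D007 flags P=1 W=1 U=1 S=0
  [1] read 0x2D idx=29: raw=0x31003 flags P=1 W=1 U=0 S=0
  → PROTECTION_VIOLATION  (2 entries read)
#2 VA=0x181D484 (r,kernel):
  [0] read 0x2A idx=12: raw=0x35007 flags P=1 W=1 U=1 S=0
  [1] read 0x35 idx=29: raw=0x36007 flags P=1 W=1 U=1 S=0
  ✓ 0x36484  — 2 lookups
#3 VA=0xC005EC (r,user):
  [0] read 0x2A idx=6: raw=0x3A007 flags P=1 W=1 U=1 S=0
  [1] read 0x3A idx=0: raw=0x3E007 flags P=1 W=1 U=1 S=0
  ✓ 0x3E5EC  — 2 lookups
#4 VA=0xA0D520 (w,kernel):
  [0] read 0x2A idx=5: raw=0x41007 flags P=1 W=1 U=1 S=0
  [1] read 0x41 idx=13: raw=0x45007 flags P=1 W=1 U=1 S=0
  ✓ 0x45520  — 2 lookups

Access #1 PA: FAULT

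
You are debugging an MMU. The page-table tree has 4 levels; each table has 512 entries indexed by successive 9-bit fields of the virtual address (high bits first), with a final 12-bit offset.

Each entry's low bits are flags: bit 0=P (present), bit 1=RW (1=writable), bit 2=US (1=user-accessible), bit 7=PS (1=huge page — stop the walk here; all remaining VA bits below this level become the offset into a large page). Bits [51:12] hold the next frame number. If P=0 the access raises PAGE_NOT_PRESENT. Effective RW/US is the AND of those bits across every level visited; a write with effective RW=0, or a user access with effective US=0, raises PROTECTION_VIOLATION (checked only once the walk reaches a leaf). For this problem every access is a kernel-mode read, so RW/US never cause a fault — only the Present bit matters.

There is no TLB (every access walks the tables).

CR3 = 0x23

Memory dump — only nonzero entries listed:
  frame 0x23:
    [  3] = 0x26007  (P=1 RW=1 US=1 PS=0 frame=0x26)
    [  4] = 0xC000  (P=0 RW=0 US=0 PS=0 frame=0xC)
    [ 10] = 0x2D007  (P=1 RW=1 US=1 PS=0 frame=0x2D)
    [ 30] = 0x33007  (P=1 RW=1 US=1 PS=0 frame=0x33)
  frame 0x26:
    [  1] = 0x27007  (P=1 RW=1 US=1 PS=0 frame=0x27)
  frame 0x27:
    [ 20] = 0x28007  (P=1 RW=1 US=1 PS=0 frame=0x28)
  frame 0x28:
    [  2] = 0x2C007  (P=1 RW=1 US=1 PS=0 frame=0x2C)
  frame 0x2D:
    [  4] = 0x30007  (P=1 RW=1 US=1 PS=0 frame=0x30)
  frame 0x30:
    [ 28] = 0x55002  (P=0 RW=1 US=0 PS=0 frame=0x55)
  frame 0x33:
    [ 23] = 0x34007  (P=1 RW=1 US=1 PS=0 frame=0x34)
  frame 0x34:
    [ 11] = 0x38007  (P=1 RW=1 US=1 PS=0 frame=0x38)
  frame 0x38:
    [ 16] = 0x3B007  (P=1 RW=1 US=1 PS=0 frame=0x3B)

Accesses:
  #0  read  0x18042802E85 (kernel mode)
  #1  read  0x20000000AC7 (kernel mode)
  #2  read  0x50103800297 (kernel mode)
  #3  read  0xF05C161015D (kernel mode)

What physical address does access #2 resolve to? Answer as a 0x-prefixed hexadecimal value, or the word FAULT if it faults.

Walk each access:
#0 VA=0x18042802E85 (r,kernel):
  [0] read 0x23 idx=3: raw=0x26007 flags P=1 W=1 U=1 S=0
  [1] read 0x26 idx=1: raw=0x27007 flags P=1 W=1 U=1 S=0
  [2] read 0x27 idx=20: raw=0x28007 flags P=1 W=1 U=1 S=0
  [3] read 0x28 idx=2: raw=0x2C007 flags P=1 W=1 U=1 S=0
  ✓ 0x2CE85  — 4 lookups
#1 VA=0x20000000AC7 (r,kernel):
  [0] read 0x23 idx=4: raw=0xC000 flags P=0 W=0 U=0 S=0
  → PAGE_NOT_PRESENT  (1 entries read)
#2 VA=0x50103800297 (r,kernel):
  [0] read 0x23 idx=10: raw=0x2D007 flags P=1 W=1 U=1 S=0
  [1] read 0x2D idx=4: raw=0x30007 flags P=1 W=1 U=1 S=0
  [2] read 0x30 idx=28: raw=0x55002 flags P=0 W=1 U=0 S=0
  → PAGE_NOT_PRESENT  (3 entries read)
#3 VA=0xF05C161015D (r,kernel):
  [0] read 0x23 idx=30: raw=0x33007 flags P=1 W=1 U=1 S=0
  [1] read 0x33 idx=23: raw=0x34007 flags P=1 W=1 U=1 S=0
  [2] read 0x34 idx=11: raw=0x38007 flags P=1 W=1 U=1 S=0
  [3] read 0x38 idx=16: raw=0x3B007 flags P=1 W=1 U=1 S=0
  ✓ 0x3B15D  — 4 lookups

Access #2 PA: FAULT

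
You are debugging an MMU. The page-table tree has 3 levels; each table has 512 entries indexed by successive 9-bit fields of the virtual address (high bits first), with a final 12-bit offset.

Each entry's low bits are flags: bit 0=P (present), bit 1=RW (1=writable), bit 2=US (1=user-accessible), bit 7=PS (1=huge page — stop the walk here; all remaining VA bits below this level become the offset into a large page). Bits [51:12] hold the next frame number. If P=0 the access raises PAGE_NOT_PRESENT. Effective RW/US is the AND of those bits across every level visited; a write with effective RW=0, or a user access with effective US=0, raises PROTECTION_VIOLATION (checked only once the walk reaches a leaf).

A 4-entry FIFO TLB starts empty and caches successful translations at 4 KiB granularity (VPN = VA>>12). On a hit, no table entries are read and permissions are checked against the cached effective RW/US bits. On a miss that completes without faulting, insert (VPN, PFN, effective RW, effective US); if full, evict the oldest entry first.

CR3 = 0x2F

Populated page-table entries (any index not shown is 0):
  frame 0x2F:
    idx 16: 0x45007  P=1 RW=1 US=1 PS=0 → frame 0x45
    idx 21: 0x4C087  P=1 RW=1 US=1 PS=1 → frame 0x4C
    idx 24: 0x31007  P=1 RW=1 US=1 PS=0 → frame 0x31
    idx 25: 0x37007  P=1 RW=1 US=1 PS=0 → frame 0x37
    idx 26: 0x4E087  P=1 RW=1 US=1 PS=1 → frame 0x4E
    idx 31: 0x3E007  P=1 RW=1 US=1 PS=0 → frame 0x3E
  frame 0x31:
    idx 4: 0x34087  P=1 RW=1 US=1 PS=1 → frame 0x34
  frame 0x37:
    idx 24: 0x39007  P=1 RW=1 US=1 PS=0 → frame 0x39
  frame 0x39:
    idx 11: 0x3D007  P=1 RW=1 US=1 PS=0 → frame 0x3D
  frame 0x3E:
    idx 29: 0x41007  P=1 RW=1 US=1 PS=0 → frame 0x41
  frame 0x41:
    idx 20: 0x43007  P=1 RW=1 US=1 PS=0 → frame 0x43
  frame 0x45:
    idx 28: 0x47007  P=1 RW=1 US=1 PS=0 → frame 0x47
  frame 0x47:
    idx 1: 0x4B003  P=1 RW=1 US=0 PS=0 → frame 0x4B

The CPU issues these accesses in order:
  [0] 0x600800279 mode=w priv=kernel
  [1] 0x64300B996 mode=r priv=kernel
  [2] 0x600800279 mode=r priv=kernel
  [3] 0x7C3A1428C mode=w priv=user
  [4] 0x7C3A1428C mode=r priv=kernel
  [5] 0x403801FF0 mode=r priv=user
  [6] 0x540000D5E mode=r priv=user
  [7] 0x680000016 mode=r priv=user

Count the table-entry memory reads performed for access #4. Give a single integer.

Walk each access:
#0 VA=0x600800279 (w,kernel):
  L0 @0x2F[24] → 0x31007  P=1,RW=1,US=1,PS=0
  L1 @0x31[4] → 0x34087  P=1,RW=1,US=1,PS=1
  → PA=0x34279 (huge @L1)  (2 entries read)
#1 VA=0x64300B996 (r,kernel):
  L0 @0x2F[25] → 0x37007  P=1,RW=1,US=1,PS=0
  L1 @0x37[24] → 0x39007  P=1,RW=1,US=1,PS=0
  L2 @0x39[11] → 0x3D007  P=1,RW=1,US=1,PS=0
  → PA=0x3D996  (3 entries read)
#2 VA=0x600800279 (r,kernel):
  TLB hit vpn=0x600800 → PA=0x34279
#3 VA=0x7C3A1428C (w,user):
  L0 @0x2F[31] → 0x3E007  P=1,RW=1,US=1,PS=0
  L1 @0x3E[29] → 0x41007  P=1,RW=1,US=1,PS=0
  L2 @0x41[20] → 0x43007  P=1,RW=1,US=1,PS=0
  → PA=0x4328C  (3 entries read)
#4 VA=0x7C3A1428C (r,kernel):
  TLB hit vpn=0x7C3A14 → PA=0x4328C
#5 VA=0x403801FF0 (r,user):
  L0 @0x2F[16] → 0x45007  P=1,RW=1,US=1,PS=0
  L1 @0x45[28] → 0x47007  P=1,RW=1,US=1,PS=0
  L2 @0x47[1] → 0x4B003  P=1,RW=1,US=0,PS=0
  ✗ PROTECTION_VIOLATION  [3 reads]
#6 VA=0x540000D5E (r,user):
  L0 @0x2F[21] → 0x4C087  P=1,RW=1,US=1,PS=1
  → PA=0x4CD5E (huge @L0)  (1 entries read)
#7 VA=0x680000016 (r,user):
  L0 @0x2F[26] → 0x4E087  P=1,RW=1,US=1,PS=1
  → PA=0x4E016 (huge @L0)  (1 entries read)

Entries read for #4: 0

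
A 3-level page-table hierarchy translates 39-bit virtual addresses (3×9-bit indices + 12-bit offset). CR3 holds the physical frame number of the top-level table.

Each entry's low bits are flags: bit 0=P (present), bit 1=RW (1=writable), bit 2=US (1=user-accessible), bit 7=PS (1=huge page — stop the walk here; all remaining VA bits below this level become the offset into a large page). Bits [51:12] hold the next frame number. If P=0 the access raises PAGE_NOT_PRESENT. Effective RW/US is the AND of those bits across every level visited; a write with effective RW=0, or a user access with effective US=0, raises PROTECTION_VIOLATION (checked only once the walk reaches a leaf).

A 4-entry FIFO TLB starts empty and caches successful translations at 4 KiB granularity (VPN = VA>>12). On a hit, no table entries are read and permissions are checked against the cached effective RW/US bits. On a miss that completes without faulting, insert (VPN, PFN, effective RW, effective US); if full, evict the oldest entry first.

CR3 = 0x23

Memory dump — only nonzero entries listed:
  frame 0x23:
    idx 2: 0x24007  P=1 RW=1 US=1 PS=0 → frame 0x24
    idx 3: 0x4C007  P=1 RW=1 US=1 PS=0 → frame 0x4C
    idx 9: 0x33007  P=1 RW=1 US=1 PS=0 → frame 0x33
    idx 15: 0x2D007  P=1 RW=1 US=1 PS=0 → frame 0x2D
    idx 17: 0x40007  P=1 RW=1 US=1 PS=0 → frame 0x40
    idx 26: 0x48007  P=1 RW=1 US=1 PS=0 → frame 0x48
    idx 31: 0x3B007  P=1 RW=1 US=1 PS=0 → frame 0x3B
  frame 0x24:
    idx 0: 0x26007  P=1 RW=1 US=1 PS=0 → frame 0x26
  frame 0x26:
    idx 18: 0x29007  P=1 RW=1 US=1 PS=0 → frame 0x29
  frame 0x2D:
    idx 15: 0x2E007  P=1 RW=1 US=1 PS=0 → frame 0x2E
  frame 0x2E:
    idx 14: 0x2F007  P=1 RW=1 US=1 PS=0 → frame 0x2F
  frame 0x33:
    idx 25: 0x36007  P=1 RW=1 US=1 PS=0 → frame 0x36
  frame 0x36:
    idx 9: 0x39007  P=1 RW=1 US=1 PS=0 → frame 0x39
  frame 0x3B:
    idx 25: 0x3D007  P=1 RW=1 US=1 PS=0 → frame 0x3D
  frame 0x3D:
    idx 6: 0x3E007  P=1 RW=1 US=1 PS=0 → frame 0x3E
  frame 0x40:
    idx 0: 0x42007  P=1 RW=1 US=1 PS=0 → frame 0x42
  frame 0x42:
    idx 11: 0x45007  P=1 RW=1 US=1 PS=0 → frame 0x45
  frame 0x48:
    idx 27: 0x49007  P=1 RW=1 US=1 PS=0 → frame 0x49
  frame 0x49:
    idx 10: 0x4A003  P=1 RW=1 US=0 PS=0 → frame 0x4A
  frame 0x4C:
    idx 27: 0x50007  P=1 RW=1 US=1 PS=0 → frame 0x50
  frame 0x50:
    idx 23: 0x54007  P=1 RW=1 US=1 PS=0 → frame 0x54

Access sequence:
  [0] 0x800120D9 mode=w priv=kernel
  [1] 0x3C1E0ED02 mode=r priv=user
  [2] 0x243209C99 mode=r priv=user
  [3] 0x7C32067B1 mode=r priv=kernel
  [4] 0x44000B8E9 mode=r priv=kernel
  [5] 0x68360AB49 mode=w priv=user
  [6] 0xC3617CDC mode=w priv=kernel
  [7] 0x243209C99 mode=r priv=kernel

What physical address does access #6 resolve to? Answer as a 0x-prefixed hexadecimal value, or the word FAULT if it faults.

Per-access translation:
#0 VA=0x800120D9 (w,kernel):
  L0 @0x23[2] → 0x24007  P=1,RW=1,US=1,PS=0
  L1 @0x24[0] → 0x26007  P=1,RW=1,US=1,PS=0
  L2 @0x26[18] → 0x29007  P=1,RW=1,US=1,PS=0
  ⇒ phys 0x290D9  [3 reads]
#1 VA=0x3C1E0ED02 (r,user):
  L0 @0x23[15] → 0x2D007  P=1,RW=1,US=1,PS=0
  L1 @0x2D[15] → 0x2E007  P=1,RW=1,US=1,PS=0
  L2 @0x2E[14] → 0x2F007  P=1,RW=1,US=1,PS=0
  ⇒ phys 0x2FD02  [3 reads]
#2 VA=0x243209C99 (r,user):
  L0 @0x23[9] → 0x33007  P=1,RW=1,US=1,PS=0
  L1 @0x33[25] → 0x36007  P=1,RW=1,US=1,PS=0
  L2 @0x36[9] → 0x39007  P=1,RW=1,US=1,PS=0
  ⇒ phys 0x39C99  [3 reads]
#3 VA=0x7C32067B1 (r,kernel):
  L0 @0x23[31] → 0x3B007  P=1,RW=1,US=1,PS=0
  L1 @0x3B[25] → 0x3D007  P=1,RW=1,US=1,PS=0
  L2 @0x3D[6] → 0x3E007  P=1,RW=1,US=1,PS=0
  ⇒ phys 0x3E7B1  [3 reads]
#4 VA=0x44000B8E9 (r,kernel):
  L0 @0x23[17] → 0x40007  P=1,RW=1,US=1,PS=0
  L1 @0x40[0] → 0x42007  P=1,RW=1,US=1,PS=0
  L2 @0x42[11] → 0x45007  P=1,RW=1,US=1,PS=0
  ⇒ phys 0x458E9  [3 reads]
#5 VA=0x68360AB49 (w,user):
  L0 @0x23[26] → 0x48007  P=1,RW=1,US=1,PS=0
  L1 @0x48[27] → 0x49007  P=1,RW=1,US=1,PS=0
  L2 @0x49[10] → 0x4A003  P=1,RW=1,US=0,PS=0
  ✗ PROTECTION_VIOLATION  [3 reads]
#6 VA=0xC3617CDC (w,kernel):
  L0 @0x23[3] → 0x4C007  P=1,RW=1,US=1,PS=0
  L1 @0x4C[27] → 0x50007  P=1,RW=1,US=1,PS=0
  L2 @0x50[23] → 0x54007  P=1,RW=1,US=1,PS=0
  ⇒ phys 0x54CDC  [3 reads]
#7 VA=0x243209C99 (r,kernel):
  TLB hit vpn=0x243209 → PA=0x39C99

Access #6 PA: 0x54CDC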